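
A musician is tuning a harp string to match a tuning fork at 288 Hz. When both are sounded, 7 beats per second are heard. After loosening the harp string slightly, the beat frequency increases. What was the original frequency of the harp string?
281 Hz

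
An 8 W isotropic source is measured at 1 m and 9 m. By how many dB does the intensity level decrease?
Δβ = 20·log₁₀(r₂/r₁) = 19.08 dB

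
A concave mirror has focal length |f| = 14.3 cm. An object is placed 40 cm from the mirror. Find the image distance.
f = +14.3 cm (concave); 1/di = 1/f − 1/do → di = 22.26 cm (real image, in front of mirror)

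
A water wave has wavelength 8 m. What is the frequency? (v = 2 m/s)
f = v/λ = 0.25 Hz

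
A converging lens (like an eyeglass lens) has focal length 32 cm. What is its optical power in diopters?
P = 1/f = 3.125 D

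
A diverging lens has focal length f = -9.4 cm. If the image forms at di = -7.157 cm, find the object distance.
1/do = 1/f − 1/di → do = 29.99 cm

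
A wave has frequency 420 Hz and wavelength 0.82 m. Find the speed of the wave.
v = fλ = 344.4 m/s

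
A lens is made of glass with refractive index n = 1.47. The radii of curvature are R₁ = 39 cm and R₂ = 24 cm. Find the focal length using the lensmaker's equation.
1/f = (n − 1)(1/R₁ − 1/R₂) → f = -132.8 cm (diverging lens)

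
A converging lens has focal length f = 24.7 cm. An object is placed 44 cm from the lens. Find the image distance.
1/di = 1/f − 1/do → di = 56.31 cm (real image)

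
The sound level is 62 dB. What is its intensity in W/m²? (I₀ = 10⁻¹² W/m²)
I = I₀·10^(β/10) = 1.58 × 10⁻⁶ W/m²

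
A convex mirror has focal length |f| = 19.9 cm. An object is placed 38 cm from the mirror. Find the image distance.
f = −19.9 cm (convex); 1/di = 1/f − 1/do → di = -13.06 cm (virtual image, behind mirror)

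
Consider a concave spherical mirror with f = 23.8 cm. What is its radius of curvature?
R = 2|f| = 47.6 cm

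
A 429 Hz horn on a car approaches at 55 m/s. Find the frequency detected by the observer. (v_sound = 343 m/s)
f_obs = f·v/(v − v_s) = 510.9 Hz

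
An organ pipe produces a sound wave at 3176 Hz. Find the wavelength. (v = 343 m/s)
λ = v/f = 0.108 m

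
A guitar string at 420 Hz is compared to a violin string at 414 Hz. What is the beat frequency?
6 Hz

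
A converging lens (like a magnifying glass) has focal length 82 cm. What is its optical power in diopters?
P = 1/f = 1.22 D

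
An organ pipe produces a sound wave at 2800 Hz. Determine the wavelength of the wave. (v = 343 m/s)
λ = v/f = 0.1225 m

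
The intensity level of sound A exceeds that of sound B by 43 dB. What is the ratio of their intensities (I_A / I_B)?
I_A/I_B = 10^(Δβ/10) = 19950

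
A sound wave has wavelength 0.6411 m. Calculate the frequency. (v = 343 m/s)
f = v/λ = 535 Hz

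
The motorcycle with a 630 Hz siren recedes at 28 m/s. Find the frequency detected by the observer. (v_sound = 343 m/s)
f_obs = f·v/(v + v_s) = 582.5 Hz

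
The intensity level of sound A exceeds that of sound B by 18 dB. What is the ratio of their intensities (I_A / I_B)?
I_A/I_B = 10^(Δβ/10) = 63.1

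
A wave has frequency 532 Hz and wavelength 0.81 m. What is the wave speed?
v = fλ = 430.9 m/s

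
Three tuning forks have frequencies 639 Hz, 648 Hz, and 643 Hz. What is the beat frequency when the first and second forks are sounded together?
9 Hz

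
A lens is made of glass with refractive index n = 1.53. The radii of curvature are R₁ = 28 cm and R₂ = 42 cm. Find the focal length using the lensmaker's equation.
1/f = (n − 1)(1/R₁ − 1/R₂) → f = 158.5 cm (converging lens)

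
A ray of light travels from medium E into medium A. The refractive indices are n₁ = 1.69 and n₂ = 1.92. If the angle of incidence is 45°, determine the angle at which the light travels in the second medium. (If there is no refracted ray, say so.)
sin θ₂ = (n₁/n₂)·sin θ₁ = 0.6224 → θ₂ = 38.49°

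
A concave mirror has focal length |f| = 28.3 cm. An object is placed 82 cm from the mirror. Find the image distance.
f = +28.3 cm (concave); 1/di = 1/f − 1/do → di = 43.21 cm (real image, in front of mirror)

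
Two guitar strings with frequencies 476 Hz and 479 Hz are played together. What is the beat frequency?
3 Hz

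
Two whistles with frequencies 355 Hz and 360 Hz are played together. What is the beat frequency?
5 Hz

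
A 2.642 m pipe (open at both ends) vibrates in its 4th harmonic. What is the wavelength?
λₙ = 2L/n = 1.321 m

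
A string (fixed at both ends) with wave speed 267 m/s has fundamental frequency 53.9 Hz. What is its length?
L = v/(2f₁) = 2.477 m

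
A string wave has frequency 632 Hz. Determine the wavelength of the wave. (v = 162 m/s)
λ = v/f = 0.2563 m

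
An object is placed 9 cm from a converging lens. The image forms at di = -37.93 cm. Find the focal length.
1/f = 1/do + 1/di → f = 11.8 cm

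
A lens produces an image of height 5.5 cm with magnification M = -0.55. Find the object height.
ho = |hi|/|M| = 10 cm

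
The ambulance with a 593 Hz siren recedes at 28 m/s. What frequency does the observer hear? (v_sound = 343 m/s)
f_obs = f·v/(v + v_s) = 548.2 Hz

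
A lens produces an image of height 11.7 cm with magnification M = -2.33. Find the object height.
ho = |hi|/|M| = 5.021 cm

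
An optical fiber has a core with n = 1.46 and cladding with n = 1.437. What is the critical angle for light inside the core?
θc = arcsin(n_cladding/n_core) = 79.82°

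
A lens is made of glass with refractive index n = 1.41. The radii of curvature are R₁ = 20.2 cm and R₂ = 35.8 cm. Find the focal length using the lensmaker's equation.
1/f = (n − 1)(1/R₁ − 1/R₂) → f = 113.1 cm (converging lens)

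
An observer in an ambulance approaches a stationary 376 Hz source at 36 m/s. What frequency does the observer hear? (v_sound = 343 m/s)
f_obs = f·(v + v_o)/v = 415.5 Hz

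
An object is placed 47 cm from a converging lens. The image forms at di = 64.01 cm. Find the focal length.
1/f = 1/do + 1/di → f = 27.1 cm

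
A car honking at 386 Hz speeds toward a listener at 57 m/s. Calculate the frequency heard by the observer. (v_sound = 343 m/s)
f_obs = f·v/(v − v_s) = 462.9 Hz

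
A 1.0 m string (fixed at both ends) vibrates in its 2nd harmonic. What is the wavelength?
λₙ = 2L/n = 1 m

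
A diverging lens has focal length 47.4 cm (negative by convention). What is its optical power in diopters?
P = 1/f = -2.11 D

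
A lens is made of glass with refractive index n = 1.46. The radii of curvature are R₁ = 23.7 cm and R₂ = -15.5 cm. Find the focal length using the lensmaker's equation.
1/f = (n − 1)(1/R₁ − 1/R₂) → f = 20.37 cm (converging lens)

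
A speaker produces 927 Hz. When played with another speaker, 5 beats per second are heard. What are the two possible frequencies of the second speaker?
f₂ = 927 ± 5 Hz → 932 Hz or 922 Hz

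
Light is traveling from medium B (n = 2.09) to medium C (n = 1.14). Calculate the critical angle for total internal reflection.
θc = arcsin(n₂/n₁) = 33.06°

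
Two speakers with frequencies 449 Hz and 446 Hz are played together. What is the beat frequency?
3 Hz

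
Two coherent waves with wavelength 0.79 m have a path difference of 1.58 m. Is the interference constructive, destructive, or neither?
constructive — path difference = 2λ, a whole number of wavelengths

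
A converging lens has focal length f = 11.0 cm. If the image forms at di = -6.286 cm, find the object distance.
1/do = 1/f − 1/di → do = 4 cm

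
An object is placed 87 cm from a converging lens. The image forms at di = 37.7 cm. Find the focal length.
1/f = 1/do + 1/di → f = 26.3 cm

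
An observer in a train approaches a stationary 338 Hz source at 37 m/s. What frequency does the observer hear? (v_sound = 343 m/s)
f_obs = f·(v + v_o)/v = 374.5 Hz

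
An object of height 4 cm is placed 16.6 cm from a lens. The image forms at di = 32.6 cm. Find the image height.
hi = (-di/do) × ho = -7.855 cm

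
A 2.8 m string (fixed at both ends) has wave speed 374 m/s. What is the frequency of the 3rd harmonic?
fₙ = nv/(2L) = 200.4 Hz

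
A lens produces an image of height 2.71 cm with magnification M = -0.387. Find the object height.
ho = |hi|/|M| = 7.003 cm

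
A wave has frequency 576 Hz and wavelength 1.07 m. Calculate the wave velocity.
v = fλ = 616.3 m/s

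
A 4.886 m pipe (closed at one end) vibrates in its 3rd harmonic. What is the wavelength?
λₙ = 4L/n = 6.515 m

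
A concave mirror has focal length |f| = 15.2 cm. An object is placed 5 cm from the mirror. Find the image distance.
f = +15.2 cm (concave); 1/di = 1/f − 1/do → di = -7.451 cm (virtual image, behind mirror)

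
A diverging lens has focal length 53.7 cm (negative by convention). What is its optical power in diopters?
P = 1/f = -1.862 D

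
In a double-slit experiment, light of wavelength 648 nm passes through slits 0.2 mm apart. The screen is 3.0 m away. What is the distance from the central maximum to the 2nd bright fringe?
y = mλL/d = 19.44 mm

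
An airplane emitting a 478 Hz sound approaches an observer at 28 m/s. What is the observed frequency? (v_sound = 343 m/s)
f_obs = f·v/(v − v_s) = 520.5 Hz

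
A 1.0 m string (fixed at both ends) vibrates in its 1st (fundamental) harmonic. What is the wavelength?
λₙ = 2L/n = 2 m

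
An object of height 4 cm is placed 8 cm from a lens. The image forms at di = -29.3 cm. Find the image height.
hi = (-di/do) × ho = 14.65 cm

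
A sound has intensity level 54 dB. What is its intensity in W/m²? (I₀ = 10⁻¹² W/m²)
I = I₀·10^(β/10) = 2.51 × 10⁻⁷ W/m²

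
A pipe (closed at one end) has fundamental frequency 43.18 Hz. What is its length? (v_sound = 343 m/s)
L = v/(4f₁) = 1.986 m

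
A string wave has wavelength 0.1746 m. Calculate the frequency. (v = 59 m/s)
f = v/λ = 337.9 Hz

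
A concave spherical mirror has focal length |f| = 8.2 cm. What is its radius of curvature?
R = 2|f| = 16.4 cm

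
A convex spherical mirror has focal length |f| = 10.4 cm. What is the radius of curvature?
R = 2|f| = 20.8 cm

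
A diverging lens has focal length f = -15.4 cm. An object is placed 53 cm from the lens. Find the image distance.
1/di = 1/f − 1/do → di = -11.93 cm (virtual image)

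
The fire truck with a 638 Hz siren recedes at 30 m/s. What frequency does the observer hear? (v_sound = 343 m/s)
f_obs = f·v/(v + v_s) = 586.7 Hz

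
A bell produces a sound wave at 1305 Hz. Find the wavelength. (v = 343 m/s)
λ = v/f = 0.2628 m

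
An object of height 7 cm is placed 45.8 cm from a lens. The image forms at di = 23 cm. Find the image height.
hi = (-di/do) × ho = -3.515 cm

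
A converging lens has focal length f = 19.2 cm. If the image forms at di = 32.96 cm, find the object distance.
1/do = 1/f − 1/di → do = 45.99 cm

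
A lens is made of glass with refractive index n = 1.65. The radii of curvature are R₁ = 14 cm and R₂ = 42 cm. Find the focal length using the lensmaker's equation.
1/f = (n − 1)(1/R₁ − 1/R₂) → f = 32.31 cm (converging lens)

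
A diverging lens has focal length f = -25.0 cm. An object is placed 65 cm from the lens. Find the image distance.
1/di = 1/f − 1/do → di = -18.06 cm (virtual image)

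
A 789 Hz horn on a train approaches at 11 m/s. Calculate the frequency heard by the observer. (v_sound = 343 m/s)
f_obs = f·v/(v − v_s) = 815.1 Hz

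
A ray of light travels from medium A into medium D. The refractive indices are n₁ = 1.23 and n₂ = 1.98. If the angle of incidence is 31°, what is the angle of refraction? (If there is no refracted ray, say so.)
sin θ₂ = (n₁/n₂)·sin θ₁ = 0.3199 → θ₂ = 18.66°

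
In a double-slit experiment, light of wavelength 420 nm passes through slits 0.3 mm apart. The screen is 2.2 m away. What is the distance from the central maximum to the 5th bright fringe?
y = mλL/d = 15.4 mm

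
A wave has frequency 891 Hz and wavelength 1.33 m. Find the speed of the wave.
v = fλ = 1185 m/s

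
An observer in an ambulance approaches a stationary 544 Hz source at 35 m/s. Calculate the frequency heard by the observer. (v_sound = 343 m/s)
f_obs = f·(v + v_o)/v = 599.5 Hz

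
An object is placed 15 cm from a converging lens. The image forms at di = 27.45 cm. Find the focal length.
1/f = 1/do + 1/di → f = 9.7 cm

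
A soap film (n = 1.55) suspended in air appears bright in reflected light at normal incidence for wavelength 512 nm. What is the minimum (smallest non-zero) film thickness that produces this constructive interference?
2nt = (m − ½)λ with m = 1 → t = (m − ½)λ/(2n) = 82.58 nm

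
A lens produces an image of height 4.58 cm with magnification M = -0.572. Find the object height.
ho = |hi|/|M| = 8.007 cm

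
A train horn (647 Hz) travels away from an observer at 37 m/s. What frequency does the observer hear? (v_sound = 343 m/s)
f_obs = f·v/(v + v_s) = 584 Hz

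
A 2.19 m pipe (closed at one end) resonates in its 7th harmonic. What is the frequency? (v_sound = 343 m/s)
fₙ = nv/(4L) = 274.1 Hz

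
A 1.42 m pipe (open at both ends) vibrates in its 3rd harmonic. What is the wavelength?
λₙ = 2L/n = 0.9467 m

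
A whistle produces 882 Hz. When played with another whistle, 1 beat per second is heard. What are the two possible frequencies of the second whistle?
f₂ = 882 ± 1 Hz → 883 Hz or 881 Hz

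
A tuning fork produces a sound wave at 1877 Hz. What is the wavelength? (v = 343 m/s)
λ = v/f = 0.1827 m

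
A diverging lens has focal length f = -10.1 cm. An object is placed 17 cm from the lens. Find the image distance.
1/di = 1/f − 1/do → di = -6.336 cm (virtual image)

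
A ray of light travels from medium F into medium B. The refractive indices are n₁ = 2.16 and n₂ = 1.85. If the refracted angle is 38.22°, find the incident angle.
sin θ₁ = (n₂/n₁)·sin θ₂ → θ₁ = 32°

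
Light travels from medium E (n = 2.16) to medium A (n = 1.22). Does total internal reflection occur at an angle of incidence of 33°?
θc = arcsin(n₂/n₁) = 34.39°; 33° < θc, so no — the ray refracts.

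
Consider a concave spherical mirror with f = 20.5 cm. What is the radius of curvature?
R = 2|f| = 41 cm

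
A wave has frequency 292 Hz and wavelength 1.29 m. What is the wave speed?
v = fλ = 376.7 m/s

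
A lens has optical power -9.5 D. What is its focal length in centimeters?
f = 1/P = -10.53 cm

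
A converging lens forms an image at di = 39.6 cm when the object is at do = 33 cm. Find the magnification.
M = −di/do = -1.2 (inverted image)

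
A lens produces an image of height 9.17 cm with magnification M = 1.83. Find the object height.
ho = |hi|/|M| = 5.011 cm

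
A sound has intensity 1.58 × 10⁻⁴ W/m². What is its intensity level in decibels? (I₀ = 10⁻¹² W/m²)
β = 10·log₁₀(I/I₀) = 81.99 dB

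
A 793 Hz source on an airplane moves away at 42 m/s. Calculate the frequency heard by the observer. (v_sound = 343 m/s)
f_obs = f·v/(v + v_s) = 706.5 Hz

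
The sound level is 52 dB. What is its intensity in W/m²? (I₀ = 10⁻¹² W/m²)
I = I₀·10^(β/10) = 1.58 × 10⁻⁷ W/m²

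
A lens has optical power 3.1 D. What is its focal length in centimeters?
f = 1/P = 32.26 cm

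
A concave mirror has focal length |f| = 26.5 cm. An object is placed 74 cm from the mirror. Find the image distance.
f = +26.5 cm (concave); 1/di = 1/f − 1/do → di = 41.28 cm (real image, in front of mirror)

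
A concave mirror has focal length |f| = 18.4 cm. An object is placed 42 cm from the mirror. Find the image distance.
f = +18.4 cm (concave); 1/di = 1/f − 1/do → di = 32.75 cm (real image, in front of mirror)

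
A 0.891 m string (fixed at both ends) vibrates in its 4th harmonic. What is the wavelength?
λₙ = 2L/n = 0.4455 m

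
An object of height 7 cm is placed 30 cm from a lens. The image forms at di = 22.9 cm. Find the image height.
hi = (-di/do) × ho = -5.343 cm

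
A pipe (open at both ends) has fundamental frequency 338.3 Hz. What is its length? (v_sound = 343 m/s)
L = v/(2f₁) = 0.5069 m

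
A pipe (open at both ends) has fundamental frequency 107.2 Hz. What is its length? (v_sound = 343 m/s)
L = v/(2f₁) = 1.6 m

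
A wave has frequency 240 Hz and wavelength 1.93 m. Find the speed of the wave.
v = fλ = 463.2 m/s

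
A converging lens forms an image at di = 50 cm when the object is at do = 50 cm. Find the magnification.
M = −di/do = -1 (inverted image)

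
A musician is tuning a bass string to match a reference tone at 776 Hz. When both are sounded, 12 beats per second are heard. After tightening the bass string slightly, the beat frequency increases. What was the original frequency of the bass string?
788 Hz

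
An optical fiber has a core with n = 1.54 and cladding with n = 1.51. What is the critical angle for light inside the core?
θc = arcsin(n_cladding/n_core) = 78.67°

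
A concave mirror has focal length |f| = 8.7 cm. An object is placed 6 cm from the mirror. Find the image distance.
f = +8.7 cm (concave); 1/di = 1/f − 1/do → di = -19.33 cm (virtual image, behind mirror)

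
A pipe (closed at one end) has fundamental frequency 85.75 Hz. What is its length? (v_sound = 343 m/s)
L = v/(4f₁) = 1 m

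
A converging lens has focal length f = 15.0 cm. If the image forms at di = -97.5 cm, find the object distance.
1/do = 1/f − 1/di → do = 13 cm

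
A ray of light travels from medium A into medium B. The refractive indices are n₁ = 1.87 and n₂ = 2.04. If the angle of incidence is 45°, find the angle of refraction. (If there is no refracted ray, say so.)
sin θ₂ = (n₁/n₂)·sin θ₁ = 0.6482 → θ₂ = 40.4°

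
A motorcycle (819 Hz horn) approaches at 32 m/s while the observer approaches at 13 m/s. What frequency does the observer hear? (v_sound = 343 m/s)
f_obs = f·(v + v_o)/(v − v_s) = 937.5 Hz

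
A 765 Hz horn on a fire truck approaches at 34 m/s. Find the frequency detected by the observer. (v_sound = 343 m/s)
f_obs = f·v/(v − v_s) = 849.2 Hz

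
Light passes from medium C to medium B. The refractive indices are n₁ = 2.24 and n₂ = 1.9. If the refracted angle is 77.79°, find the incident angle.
sin θ₁ = (n₂/n₁)·sin θ₂ → θ₁ = 56°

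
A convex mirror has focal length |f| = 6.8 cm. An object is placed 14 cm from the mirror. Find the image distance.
f = −6.8 cm (convex); 1/di = 1/f − 1/do → di = -4.577 cm (virtual image, behind mirror)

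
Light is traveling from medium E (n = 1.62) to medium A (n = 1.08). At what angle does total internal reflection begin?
θc = arcsin(n₂/n₁) = 41.81°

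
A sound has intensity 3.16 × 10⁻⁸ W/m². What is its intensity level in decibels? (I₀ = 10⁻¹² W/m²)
β = 10·log₁₀(I/I₀) = 45 dB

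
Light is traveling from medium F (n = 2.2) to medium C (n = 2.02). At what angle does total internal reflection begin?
θc = arcsin(n₂/n₁) = 66.66°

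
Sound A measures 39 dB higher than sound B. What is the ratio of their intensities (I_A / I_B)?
I_A/I_B = 10^(Δβ/10) = 7943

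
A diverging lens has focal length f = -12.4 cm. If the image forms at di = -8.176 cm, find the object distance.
1/do = 1/f − 1/di → do = 24 cm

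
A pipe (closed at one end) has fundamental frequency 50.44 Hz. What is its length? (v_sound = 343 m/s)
L = v/(4f₁) = 1.7 m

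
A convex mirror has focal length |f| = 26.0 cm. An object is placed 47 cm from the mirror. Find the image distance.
f = −26.0 cm (convex); 1/di = 1/f − 1/do → di = -16.74 cm (virtual image, behind mirror)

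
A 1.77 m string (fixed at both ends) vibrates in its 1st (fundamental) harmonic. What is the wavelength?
λₙ = 2L/n = 3.54 m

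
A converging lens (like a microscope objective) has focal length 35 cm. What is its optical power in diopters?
P = 1/f = 2.857 D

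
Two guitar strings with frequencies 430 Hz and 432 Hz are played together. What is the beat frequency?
2 Hz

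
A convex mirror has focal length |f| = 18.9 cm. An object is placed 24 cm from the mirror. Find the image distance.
f = −18.9 cm (convex); 1/di = 1/f − 1/do → di = -10.57 cm (virtual image, behind mirror)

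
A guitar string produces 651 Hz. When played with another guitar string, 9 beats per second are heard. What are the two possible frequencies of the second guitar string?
f₂ = 651 ± 9 Hz → 660 Hz or 642 Hz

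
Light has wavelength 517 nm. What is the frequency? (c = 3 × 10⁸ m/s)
f = c/λ = 5.803 × 10¹⁴ Hz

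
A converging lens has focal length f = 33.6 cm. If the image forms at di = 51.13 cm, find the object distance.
1/do = 1/f − 1/di → do = 98 cm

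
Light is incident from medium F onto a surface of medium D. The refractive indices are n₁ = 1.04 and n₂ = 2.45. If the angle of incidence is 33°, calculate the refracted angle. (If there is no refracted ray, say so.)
sin θ₂ = (n₁/n₂)·sin θ₁ = 0.2312 → θ₂ = 13.37°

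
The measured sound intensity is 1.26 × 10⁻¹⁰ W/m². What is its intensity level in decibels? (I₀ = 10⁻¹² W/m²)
β = 10·log₁₀(I/I₀) = 21 dB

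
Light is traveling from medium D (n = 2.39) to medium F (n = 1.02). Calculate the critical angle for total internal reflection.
θc = arcsin(n₂/n₁) = 25.26°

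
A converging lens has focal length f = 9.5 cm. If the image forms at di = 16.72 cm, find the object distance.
1/do = 1/f − 1/di → do = 22 cm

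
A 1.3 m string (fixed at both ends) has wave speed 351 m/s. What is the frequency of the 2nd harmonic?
fₙ = nv/(2L) = 270 Hz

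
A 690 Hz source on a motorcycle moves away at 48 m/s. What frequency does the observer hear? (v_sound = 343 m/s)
f_obs = f·v/(v + v_s) = 605.3 Hz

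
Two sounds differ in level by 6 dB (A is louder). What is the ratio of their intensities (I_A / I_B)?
I_A/I_B = 10^(Δβ/10) = 3.981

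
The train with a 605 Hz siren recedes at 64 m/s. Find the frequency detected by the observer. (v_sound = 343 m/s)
f_obs = f·v/(v + v_s) = 509.9 Hz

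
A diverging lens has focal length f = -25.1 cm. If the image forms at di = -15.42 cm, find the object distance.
1/do = 1/f − 1/di → do = 39.98 cm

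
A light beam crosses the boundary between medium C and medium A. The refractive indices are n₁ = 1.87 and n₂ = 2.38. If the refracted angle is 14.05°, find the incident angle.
sin θ₁ = (n₂/n₁)·sin θ₂ → θ₁ = 18°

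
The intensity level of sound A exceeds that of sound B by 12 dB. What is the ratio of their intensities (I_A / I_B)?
I_A/I_B = 10^(Δβ/10) = 15.85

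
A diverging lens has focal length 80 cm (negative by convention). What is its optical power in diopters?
P = 1/f = -1.25 D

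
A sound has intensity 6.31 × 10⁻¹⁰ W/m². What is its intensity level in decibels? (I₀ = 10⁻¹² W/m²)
β = 10·log₁₀(I/I₀) = 28 dB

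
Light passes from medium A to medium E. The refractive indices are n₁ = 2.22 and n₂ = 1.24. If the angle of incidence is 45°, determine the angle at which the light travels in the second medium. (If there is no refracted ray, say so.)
sin θ₂ = (n₁/n₂)·sin θ₁ = 1.266 > 1, so there is no refracted ray — the light undergoes total internal reflection.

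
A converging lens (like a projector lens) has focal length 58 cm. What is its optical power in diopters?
P = 1/f = 1.724 D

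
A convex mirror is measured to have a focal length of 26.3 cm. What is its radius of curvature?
R = 2|f| = 52.6 cm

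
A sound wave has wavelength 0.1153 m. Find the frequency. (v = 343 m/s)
f = v/λ = 2975 Hz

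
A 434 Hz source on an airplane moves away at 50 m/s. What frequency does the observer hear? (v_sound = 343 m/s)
f_obs = f·v/(v + v_s) = 378.8 Hz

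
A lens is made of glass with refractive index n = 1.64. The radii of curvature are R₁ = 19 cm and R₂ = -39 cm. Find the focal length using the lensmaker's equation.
1/f = (n − 1)(1/R₁ − 1/R₂) → f = 19.96 cm (converging lens)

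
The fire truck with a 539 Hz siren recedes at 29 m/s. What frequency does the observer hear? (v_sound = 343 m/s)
f_obs = f·v/(v + v_s) = 497 Hz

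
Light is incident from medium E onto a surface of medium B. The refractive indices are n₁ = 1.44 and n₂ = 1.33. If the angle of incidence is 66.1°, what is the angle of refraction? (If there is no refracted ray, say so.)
sin θ₂ = (n₁/n₂)·sin θ₁ = 0.9899 → θ₂ = 81.84°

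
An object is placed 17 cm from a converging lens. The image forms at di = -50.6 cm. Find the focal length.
1/f = 1/do + 1/di → f = 25.6 cm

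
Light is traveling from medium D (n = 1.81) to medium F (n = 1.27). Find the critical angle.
θc = arcsin(n₂/n₁) = 44.56°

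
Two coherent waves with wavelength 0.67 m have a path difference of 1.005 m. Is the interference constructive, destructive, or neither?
destructive — path difference = 1.5λ, an odd multiple of λ/2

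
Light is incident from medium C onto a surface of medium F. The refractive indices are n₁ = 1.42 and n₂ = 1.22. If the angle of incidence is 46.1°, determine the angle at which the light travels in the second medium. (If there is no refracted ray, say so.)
sin θ₂ = (n₁/n₂)·sin θ₁ = 0.8387 → θ₂ = 57°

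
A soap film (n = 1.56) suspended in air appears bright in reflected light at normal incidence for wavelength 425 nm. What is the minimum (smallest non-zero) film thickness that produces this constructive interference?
2nt = (m − ½)λ with m = 1 → t = (m − ½)λ/(2n) = 68.11 nm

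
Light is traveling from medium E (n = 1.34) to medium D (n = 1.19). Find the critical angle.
θc = arcsin(n₂/n₁) = 62.63°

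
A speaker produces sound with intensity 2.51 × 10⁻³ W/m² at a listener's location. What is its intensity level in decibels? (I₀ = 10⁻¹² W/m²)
β = 10·log₁₀(I/I₀) = 94 dB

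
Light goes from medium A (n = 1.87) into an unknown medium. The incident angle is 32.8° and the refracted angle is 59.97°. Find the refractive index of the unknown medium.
n₂ = n₁·sin θ₁ / sin θ₂ = 1.17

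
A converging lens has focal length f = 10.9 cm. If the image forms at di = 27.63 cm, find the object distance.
1/do = 1/f − 1/di → do = 18 cm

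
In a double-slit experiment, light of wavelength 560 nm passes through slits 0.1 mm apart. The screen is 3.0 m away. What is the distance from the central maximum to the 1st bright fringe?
y = mλL/d = 16.8 mm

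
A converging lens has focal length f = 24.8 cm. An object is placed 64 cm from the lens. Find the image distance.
1/di = 1/f − 1/do → di = 40.49 cm (real image)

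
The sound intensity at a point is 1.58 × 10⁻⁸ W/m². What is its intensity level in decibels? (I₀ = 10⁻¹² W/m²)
β = 10·log₁₀(I/I₀) = 41.99 dB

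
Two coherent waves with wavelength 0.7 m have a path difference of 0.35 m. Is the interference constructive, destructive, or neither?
destructive — path difference = 0.5λ, an odd multiple of λ/2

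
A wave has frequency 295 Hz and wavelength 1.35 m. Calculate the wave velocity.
v = fλ = 398.2 m/s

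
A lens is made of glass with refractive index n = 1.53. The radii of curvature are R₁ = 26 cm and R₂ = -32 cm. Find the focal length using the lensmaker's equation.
1/f = (n − 1)(1/R₁ − 1/R₂) → f = 27.07 cm (converging lens)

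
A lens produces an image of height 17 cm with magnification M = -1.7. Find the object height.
ho = |hi|/|M| = 10 cm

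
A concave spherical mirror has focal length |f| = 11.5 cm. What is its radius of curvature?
R = 2|f| = 23 cm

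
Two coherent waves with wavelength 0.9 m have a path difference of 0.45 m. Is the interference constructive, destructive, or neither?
destructive — path difference = 0.5λ, an odd multiple of λ/2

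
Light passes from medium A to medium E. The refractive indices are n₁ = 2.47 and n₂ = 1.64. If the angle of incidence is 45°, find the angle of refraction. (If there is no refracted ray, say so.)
sin θ₂ = (n₁/n₂)·sin θ₁ = 1.065 > 1, so there is no refracted ray — the light undergoes total internal reflection.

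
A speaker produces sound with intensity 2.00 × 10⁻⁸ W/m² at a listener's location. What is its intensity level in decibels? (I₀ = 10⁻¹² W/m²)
β = 10·log₁₀(I/I₀) = 43.01 dB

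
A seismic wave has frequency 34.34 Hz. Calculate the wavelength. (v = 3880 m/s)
λ = v/f = 113 m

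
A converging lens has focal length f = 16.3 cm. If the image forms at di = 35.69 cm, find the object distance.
1/do = 1/f − 1/di → do = 30 cm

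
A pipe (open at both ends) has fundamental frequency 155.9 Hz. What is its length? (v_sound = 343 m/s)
L = v/(2f₁) = 1.1 m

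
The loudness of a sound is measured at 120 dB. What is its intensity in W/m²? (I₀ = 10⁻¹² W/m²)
I = I₀·10^(β/10) = 1.00 × 10⁰ W/m²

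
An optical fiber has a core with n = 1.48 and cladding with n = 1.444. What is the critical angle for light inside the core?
θc = arcsin(n_cladding/n_core) = 77.34°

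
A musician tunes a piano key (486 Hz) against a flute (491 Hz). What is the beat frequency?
5 Hz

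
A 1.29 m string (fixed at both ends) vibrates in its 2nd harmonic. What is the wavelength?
λₙ = 2L/n = 1.29 m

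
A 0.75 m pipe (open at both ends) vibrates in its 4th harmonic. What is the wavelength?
λₙ = 2L/n = 0.375 m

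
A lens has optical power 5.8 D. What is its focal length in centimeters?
f = 1/P = 17.24 cm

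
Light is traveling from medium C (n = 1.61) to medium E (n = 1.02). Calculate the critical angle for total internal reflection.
θc = arcsin(n₂/n₁) = 39.31°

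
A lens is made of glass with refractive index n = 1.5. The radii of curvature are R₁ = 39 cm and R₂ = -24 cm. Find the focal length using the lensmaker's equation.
1/f = (n − 1)(1/R₁ − 1/R₂) → f = 29.71 cm (converging lens)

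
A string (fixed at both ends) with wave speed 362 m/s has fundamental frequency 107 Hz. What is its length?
L = v/(2f₁) = 1.692 m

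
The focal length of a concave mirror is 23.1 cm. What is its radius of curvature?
R = 2|f| = 46.2 cm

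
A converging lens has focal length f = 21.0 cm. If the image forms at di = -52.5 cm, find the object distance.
1/do = 1/f − 1/di → do = 15 cm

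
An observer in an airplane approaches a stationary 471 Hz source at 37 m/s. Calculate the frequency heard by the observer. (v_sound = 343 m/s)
f_obs = f·(v + v_o)/v = 521.8 Hz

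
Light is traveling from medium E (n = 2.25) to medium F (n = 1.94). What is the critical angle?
θc = arcsin(n₂/n₁) = 59.57°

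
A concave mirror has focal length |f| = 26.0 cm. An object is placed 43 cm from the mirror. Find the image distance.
f = +26.0 cm (concave); 1/di = 1/f − 1/do → di = 65.76 cm (real image, in front of mirror)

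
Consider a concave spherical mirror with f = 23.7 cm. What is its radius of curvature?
R = 2|f| = 47.4 cm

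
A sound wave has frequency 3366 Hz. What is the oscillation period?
T = 1/f = 2.971 × 10⁻⁴ s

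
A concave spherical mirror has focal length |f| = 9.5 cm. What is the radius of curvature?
R = 2|f| = 19 cm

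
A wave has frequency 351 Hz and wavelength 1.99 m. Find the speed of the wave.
v = fλ = 698.5 m/s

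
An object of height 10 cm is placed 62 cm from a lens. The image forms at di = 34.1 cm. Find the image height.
hi = (-di/do) × ho = -5.5 cm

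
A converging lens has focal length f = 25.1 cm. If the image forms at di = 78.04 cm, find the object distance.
1/do = 1/f − 1/di → do = 37 cm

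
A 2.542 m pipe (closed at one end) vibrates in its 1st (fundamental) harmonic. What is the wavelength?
λₙ = 4L/n = 10.17 m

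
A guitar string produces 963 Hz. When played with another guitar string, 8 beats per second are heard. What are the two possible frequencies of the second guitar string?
f₂ = 963 ± 8 Hz → 971 Hz or 955 Hz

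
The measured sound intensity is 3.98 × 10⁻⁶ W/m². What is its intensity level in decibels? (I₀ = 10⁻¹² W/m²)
β = 10·log₁₀(I/I₀) = 66 dB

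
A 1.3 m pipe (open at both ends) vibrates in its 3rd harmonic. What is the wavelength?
λₙ = 2L/n = 0.8667 m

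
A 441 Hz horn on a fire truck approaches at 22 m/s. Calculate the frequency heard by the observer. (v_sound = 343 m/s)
f_obs = f·v/(v − v_s) = 471.2 Hz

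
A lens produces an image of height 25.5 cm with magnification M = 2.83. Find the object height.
ho = |hi|/|M| = 9.011 cm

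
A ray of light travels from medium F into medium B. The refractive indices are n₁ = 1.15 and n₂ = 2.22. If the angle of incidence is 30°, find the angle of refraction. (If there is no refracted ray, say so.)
sin θ₂ = (n₁/n₂)·sin θ₁ = 0.259 → θ₂ = 15.01°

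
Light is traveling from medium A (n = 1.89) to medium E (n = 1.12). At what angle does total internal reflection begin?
θc = arcsin(n₂/n₁) = 36.34°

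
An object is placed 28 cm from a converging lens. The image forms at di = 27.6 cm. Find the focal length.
1/f = 1/do + 1/di → f = 13.9 cm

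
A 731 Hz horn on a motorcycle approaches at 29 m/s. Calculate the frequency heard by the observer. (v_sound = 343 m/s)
f_obs = f·v/(v − v_s) = 798.5 Hz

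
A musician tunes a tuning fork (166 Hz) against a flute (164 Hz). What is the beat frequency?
2 Hz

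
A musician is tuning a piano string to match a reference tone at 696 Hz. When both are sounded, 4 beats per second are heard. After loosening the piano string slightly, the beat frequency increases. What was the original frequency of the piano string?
692 Hz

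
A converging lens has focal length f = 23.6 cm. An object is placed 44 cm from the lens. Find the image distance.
1/di = 1/f − 1/do → di = 50.9 cm (real image)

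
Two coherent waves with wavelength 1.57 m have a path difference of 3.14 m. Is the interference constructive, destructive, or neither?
constructive — path difference = 2λ, a whole number of wavelengths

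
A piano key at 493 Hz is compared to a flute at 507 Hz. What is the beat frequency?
14 Hz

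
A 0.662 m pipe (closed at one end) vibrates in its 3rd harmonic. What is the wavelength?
λₙ = 4L/n = 0.8827 m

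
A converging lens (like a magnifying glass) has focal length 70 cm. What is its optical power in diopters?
P = 1/f = 1.429 D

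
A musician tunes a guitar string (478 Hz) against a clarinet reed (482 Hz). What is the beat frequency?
4 Hz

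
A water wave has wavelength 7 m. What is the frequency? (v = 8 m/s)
f = v/λ = 1.143 Hz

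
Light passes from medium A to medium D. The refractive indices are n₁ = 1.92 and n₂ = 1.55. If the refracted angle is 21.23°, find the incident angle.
sin θ₁ = (n₂/n₁)·sin θ₂ → θ₁ = 17°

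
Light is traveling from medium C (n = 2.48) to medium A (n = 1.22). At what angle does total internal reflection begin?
θc = arcsin(n₂/n₁) = 29.47°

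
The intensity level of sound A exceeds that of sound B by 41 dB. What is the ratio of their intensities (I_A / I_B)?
I_A/I_B = 10^(Δβ/10) = 12590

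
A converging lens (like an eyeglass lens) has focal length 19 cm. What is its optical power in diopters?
P = 1/f = 5.263 D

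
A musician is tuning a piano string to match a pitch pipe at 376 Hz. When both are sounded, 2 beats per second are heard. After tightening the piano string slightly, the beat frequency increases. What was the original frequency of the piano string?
378 Hz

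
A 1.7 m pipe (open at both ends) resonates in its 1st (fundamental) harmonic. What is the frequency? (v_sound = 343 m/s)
fₙ = nv/(2L) = 100.9 Hz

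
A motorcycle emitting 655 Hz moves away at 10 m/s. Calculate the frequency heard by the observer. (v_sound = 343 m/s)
f_obs = f·v/(v + v_s) = 636.4 Hz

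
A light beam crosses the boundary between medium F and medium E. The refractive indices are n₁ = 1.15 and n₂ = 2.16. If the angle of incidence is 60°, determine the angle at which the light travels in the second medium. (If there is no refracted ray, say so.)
sin θ₂ = (n₁/n₂)·sin θ₁ = 0.4611 → θ₂ = 27.46°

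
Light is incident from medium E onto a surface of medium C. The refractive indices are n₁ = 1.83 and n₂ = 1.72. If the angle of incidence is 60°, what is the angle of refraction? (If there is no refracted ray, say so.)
sin θ₂ = (n₁/n₂)·sin θ₁ = 0.9214 → θ₂ = 67.13°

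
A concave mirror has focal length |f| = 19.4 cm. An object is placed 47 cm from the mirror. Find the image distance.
f = +19.4 cm (concave); 1/di = 1/f − 1/do → di = 33.04 cm (real image, in front of mirror)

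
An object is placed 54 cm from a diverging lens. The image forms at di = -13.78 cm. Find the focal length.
1/f = 1/do + 1/di → f = -18.5 cm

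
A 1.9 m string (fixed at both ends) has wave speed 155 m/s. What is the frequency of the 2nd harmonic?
fₙ = nv/(2L) = 81.58 Hz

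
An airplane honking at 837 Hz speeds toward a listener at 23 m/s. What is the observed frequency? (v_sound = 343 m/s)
f_obs = f·v/(v − v_s) = 897.2 Hz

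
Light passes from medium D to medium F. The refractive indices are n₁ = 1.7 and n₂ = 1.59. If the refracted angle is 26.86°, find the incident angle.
sin θ₁ = (n₂/n₁)·sin θ₂ → θ₁ = 25°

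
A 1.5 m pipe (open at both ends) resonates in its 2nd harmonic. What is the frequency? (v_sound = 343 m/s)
fₙ = nv/(2L) = 228.7 Hz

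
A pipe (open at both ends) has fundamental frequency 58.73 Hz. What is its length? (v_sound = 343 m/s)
L = v/(2f₁) = 2.92 m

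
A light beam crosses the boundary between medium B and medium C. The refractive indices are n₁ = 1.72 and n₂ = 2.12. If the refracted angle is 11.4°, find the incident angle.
sin θ₁ = (n₂/n₁)·sin θ₂ → θ₁ = 14.1°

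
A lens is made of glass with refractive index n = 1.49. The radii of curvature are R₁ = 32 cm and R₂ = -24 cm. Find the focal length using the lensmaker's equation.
1/f = (n − 1)(1/R₁ − 1/R₂) → f = 27.99 cm (converging lens)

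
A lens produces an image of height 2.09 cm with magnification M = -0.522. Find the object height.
ho = |hi|/|M| = 4.004 cm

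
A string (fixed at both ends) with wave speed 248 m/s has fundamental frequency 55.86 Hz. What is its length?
L = v/(2f₁) = 2.22 m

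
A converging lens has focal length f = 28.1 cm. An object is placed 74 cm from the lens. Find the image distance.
1/di = 1/f − 1/do → di = 45.3 cm (real image)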